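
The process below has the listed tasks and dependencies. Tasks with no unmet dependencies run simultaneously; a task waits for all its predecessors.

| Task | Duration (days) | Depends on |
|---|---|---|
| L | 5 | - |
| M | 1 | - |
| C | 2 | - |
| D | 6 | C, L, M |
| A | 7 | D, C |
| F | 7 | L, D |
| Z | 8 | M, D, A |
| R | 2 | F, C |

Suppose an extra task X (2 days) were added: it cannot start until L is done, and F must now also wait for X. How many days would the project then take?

Originally the project takes 26 days.
With X inserted, F now waits for max(L, D, X).
New critical path: L→D→A→Z = 5+6+7+8 = 26 ⇒ 26 days.

26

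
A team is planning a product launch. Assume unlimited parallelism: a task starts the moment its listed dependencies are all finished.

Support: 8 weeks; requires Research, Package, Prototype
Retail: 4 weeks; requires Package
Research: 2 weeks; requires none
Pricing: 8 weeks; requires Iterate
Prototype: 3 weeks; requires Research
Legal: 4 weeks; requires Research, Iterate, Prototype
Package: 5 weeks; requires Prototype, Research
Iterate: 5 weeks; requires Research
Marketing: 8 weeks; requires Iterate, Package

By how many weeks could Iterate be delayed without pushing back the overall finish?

3

Research→Prototype→Package→Marketing = 2+3+5+8 = 18 sets the makespan at 18 weeks.
Longest path through Iterate: 15 weeks (earliest finish 7, latest finish 10).
Float = 18 − 15 = 3.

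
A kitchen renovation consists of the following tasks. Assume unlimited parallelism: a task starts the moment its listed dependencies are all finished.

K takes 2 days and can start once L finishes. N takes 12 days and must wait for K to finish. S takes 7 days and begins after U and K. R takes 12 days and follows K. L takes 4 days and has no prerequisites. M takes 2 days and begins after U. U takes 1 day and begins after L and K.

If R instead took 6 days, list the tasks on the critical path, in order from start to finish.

The binding path is L→K→R = 4+2+12 = 18; finish at 18 days.
R is on the critical path; changing it to 6 makes that path 12 days.
Now L→K→N = 4+2+12 = 18 is longest, so the finish becomes 18 days.

L, K, N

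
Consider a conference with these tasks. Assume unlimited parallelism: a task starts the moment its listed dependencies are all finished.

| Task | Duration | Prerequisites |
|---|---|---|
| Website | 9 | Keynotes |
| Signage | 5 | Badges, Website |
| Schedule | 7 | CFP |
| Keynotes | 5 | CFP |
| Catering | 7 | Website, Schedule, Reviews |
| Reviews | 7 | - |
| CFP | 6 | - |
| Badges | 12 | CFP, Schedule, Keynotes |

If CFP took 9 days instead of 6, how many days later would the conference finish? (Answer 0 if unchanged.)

3

Actual critical path: CFP→Schedule→Badges→Signage = 6+7+12+5 = 30 ⇒ 30 days.
Since CFP is critical, the +3 change carries straight to that chain (now 33 days).
No other chain overtakes it, so the finish is 33 days.
Change in finish: 33 − 30 = +3 days.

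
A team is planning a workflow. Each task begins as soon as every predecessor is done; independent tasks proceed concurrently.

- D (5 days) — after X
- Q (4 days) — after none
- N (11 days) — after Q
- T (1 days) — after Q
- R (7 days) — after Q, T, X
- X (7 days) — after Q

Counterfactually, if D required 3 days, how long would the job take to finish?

As given, the longest chain is Q→X→R = 4+7+7 = 18, so the finish is 18 days.
D has 2 days of float (longest path through it is 16).
That remains the longest chain; total 18 days.

18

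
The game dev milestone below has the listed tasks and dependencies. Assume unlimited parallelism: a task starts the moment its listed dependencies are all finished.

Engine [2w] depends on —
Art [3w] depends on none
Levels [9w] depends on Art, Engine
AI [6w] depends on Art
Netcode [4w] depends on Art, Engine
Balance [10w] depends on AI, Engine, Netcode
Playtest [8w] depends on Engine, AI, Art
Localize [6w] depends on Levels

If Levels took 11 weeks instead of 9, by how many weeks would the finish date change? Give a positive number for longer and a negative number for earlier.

1

Critical path before the change: Art→AI→Balance = 3+6+10 = 19 giving 19 weeks.
Levels is off the critical path — its longest chain is 18 weeks, giving 1 of slack.
Now Art→Levels→Localize = 3+11+6 = 20 is longest, so the finish becomes 20 weeks.
Change in finish: 20 − 19 = +1 weeks.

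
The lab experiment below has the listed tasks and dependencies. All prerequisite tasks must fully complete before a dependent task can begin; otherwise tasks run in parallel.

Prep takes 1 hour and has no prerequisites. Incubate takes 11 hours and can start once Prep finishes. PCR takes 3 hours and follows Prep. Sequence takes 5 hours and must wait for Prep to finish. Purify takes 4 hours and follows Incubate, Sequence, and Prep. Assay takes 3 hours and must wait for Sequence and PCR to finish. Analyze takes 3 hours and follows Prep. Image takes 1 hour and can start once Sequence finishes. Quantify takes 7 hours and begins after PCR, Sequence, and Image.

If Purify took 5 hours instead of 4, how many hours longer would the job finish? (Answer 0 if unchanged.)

1

Critical path before the change: Prep→Incubate→Purify = 1+11+4 = 16 giving 16 hours.
Purify lies on that path, so at 5 hours the path becomes 17 hours.
The critical path is still Prep→Incubate→Purify; finish is now 17 hours.
Change in finish: 17 − 16 = +1 hours.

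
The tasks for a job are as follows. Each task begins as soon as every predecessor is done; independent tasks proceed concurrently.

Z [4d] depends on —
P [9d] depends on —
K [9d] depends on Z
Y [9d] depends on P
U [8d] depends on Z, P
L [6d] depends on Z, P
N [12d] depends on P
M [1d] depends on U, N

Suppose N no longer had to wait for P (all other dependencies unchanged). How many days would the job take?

18

With the dependency in place, P→N→M = 9+12+1 = 22 sets the finish at 22 days.
Without P→N, N's earliest start moves from 9 to 0.
The longest chain is now P→Y = 9+9 = 18, so the job takes 18 days.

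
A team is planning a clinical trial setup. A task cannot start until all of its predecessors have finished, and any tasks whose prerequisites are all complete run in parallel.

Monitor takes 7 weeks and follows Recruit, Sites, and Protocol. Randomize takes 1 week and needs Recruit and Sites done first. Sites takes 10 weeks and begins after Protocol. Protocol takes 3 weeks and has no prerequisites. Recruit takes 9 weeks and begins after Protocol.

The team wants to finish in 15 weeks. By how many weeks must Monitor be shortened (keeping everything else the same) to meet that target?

Current finish: 20 weeks; target: 15.
Monitor is on every critical path, so each week cut from Monitor cuts the finish by one (this holds down to a finish of 14).
Need 20 − 15 = 5 weeks off Monitor → Monitor becomes 2 weeks, finish becomes 15.

5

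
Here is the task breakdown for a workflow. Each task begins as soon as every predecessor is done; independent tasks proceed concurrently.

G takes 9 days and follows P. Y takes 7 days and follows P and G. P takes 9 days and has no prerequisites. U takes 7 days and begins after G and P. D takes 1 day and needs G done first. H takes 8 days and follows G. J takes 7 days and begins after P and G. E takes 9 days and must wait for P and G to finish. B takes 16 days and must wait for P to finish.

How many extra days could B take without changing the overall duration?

The longest chain is P→G→E = 9+9+9 = 27; overall finish 27 days.
The longest chain containing B totals 25 days.
Slack of B = 11 − 9 = 2 days.

2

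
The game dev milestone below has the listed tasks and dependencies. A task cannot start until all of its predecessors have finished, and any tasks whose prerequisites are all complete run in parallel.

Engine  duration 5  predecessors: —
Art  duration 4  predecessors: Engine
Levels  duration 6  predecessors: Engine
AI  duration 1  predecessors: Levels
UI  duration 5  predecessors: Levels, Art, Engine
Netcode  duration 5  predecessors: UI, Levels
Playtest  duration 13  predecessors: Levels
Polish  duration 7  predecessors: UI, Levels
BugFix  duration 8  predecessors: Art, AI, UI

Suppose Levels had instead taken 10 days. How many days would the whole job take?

Actual critical path: Engine→Levels→UI→BugFix = 5+6+5+8 = 24 ⇒ 24 days.
Levels lies on that path, so at 10 days the path becomes 28 days.
That remains the longest chain; total 28 days.

28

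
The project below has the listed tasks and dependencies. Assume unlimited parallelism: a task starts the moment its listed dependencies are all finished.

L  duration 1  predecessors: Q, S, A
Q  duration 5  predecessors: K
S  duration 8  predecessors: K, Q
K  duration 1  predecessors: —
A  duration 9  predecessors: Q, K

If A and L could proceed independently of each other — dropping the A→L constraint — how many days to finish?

With the dependency in place, K→Q→A→L = 1+5+9+1 = 16 sets the finish at 16 days.
Without A→L, L's earliest start moves from 15 to 14.
New critical path: K→Q→A = 1+5+9 = 15 ⇒ 15 days.

15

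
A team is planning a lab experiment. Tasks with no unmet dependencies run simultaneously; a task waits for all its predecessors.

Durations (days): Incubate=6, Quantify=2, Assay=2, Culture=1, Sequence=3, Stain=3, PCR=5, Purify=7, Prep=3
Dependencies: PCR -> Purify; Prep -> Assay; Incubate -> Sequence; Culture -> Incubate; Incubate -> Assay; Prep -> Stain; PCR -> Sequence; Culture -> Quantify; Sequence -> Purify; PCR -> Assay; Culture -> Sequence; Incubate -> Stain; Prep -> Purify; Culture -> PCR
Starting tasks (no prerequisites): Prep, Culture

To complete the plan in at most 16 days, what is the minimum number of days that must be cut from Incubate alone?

1

Current finish: 17 days; target: 16.
Incubate is on every critical path, so each day cut from Incubate cuts the finish by one (this holds down to a finish of 16).
Need 17 − 16 = 1 day off Incubate → Incubate becomes 5 days, finish becomes 16.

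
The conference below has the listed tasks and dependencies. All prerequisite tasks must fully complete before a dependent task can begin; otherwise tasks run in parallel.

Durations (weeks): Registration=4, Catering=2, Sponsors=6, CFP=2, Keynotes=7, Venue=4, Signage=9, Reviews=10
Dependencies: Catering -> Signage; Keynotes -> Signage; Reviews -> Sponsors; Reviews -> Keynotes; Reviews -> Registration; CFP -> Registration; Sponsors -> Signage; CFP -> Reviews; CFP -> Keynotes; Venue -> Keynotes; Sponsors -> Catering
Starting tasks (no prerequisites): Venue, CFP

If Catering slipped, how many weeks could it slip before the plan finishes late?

Critical path: CFP→Reviews→Sponsors→Catering→Signage = 2+10+6+2+9 = 29, so the finish is 29 weeks.
Catering finishes as early as 20 and must finish by 20.
Float = 29 − 29 = 0.

0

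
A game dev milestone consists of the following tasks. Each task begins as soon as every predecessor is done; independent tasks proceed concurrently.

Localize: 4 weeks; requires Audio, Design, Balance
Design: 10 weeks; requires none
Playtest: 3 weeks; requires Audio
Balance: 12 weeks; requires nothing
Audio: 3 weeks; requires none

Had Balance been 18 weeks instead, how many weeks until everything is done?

22

The binding path is Balance→Localize = 12+4 = 16; finish at 16 weeks.
Since Balance is critical, the +6 change carries straight to that chain (now 22 weeks).
That remains the longest chain; total 22 weeks.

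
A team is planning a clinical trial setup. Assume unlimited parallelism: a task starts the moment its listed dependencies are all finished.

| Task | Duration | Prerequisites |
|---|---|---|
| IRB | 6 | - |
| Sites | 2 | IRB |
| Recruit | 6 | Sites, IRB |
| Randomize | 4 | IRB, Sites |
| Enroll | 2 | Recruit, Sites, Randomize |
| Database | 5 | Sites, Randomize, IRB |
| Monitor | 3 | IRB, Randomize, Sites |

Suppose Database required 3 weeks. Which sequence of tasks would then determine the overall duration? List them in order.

Actual critical path: IRB→Sites→Randomize→Database = 6+2+4+5 = 17 ⇒ 17 weeks.
Since Database is critical, the -2 change carries straight to that chain (now 15 weeks).
Now IRB→Sites→Recruit→Enroll = 6+2+6+2 = 16 is longest, so the finish becomes 16 weeks.

IRB, Sites, Recruit, Enroll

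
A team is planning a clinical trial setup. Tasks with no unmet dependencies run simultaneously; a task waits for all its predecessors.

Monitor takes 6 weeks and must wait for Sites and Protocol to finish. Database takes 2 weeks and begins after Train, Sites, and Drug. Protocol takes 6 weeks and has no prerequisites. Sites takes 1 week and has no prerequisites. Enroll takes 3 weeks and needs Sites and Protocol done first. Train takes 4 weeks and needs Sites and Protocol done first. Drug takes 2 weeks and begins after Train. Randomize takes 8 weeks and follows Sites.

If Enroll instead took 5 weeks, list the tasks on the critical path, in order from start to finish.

Protocol, Train, Drug, Database

Critical path before the change: Protocol→Train→Drug→Database = 6+4+2+2 = 14 giving 14 weeks.
Enroll has 5 weeks of float (longest path through it is 9).
No other chain overtakes it, so the finish is 14 weeks.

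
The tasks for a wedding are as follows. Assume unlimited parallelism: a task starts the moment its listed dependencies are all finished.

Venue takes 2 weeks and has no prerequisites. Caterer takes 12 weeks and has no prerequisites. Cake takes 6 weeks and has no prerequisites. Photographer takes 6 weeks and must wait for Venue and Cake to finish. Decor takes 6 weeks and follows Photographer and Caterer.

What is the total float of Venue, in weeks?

4

The longest chain is Caterer→Decor = 12+6 = 18; overall finish 18 weeks.
The longest chain containing Venue totals 14 weeks.
Float = 18 − 14 = 4.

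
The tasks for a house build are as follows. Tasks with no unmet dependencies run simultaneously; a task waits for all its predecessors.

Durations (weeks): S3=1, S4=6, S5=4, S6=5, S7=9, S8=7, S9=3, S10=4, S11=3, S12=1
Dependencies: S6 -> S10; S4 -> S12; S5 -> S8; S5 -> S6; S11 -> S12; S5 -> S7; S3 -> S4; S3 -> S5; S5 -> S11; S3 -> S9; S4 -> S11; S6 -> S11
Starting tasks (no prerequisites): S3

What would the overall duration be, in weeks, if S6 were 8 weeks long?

Actual critical path: S3→S5→S6→S10 = 1+4+5+4 = 14 ⇒ 14 weeks.
S6 lies on that path, so at 8 weeks the path becomes 17 weeks.
No other chain overtakes it, so the finish is 17 weeks.

17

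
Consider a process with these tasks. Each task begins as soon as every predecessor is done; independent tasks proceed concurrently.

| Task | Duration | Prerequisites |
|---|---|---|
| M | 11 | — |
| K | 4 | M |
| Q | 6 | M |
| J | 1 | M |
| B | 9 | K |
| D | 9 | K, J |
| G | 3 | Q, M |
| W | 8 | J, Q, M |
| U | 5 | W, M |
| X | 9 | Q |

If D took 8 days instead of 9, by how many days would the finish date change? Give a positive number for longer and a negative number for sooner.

Actual critical path: M→Q→W→U = 11+6+8+5 = 30 ⇒ 30 days.
D has 6 days of float (longest path through it is 24).
The critical path is still M→Q→W→U; finish is now 30 days.
Change in finish: 30 − 30 = +0 days.

0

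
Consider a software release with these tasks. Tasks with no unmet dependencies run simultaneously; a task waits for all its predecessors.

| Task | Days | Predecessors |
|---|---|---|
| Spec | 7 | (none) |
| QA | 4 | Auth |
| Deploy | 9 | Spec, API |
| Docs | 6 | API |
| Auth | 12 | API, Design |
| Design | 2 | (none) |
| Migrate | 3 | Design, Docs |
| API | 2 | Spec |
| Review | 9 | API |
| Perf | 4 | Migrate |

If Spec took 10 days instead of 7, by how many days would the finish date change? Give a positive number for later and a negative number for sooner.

3

Baseline: Spec→API→Auth→QA = 7+2+12+4 = 25 → 25 days.
Spec lies on that path, so at 10 days the path becomes 28 days.
That remains the longest chain; total 28 days.
Change in finish: 28 − 25 = +3 days.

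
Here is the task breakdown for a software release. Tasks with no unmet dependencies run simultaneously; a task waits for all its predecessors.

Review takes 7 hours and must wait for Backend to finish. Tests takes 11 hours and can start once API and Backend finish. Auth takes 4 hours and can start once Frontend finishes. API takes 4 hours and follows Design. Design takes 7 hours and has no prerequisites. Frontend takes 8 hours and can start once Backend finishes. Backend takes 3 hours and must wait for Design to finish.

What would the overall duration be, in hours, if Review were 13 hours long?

23

Baseline: Design→Backend→Frontend→Auth = 7+3+8+4 = 22 → 22 hours.
Review is off the critical path — its longest chain is 17 hours, giving 5 of slack.
Now Design→Backend→Review = 7+3+13 = 23 is longest, so the finish becomes 23 hours.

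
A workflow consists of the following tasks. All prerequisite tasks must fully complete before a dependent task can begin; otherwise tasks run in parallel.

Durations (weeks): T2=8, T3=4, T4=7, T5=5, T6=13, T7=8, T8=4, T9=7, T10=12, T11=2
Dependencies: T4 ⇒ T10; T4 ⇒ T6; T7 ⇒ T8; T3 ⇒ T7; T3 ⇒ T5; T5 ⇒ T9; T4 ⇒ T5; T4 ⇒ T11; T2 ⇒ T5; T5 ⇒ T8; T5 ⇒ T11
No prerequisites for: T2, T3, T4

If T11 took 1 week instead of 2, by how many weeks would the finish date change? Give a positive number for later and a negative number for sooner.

0

Baseline: T2→T5→T9 = 8+5+7 = 20 → 20 weeks.
T11 has 5 weeks of float (longest path through it is 15).
No other chain overtakes it, so the finish is 20 weeks.
Change in finish: 20 − 20 = +0 weeks.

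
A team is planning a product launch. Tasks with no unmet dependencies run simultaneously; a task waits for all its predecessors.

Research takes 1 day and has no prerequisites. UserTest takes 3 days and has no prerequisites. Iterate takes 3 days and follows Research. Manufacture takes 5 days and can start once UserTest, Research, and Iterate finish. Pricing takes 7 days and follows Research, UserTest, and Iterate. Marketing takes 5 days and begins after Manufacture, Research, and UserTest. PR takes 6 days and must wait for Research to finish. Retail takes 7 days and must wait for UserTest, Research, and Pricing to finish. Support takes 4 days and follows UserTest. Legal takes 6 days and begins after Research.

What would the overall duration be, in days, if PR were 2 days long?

Critical path before the change: Research→Iterate→Pricing→Retail = 1+3+7+7 = 18 giving 18 days.
PR has 11 days of float (longest path through it is 7).
That remains the longest chain; total 18 days.

18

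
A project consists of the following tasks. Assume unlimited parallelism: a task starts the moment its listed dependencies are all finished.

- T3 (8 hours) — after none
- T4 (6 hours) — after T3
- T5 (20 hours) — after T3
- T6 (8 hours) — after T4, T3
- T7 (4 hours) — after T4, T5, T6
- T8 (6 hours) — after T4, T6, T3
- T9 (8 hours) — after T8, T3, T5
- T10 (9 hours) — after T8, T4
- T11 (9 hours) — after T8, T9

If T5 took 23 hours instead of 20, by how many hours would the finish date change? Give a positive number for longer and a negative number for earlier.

3

Baseline: T3→T5→T9→T11 = 8+20+8+9 = 45 → 45 hours.
Since T5 is critical, the +3 change carries straight to that chain (now 48 hours).
No other chain overtakes it, so the finish is 48 hours.
Change in finish: 48 − 45 = +3 hours.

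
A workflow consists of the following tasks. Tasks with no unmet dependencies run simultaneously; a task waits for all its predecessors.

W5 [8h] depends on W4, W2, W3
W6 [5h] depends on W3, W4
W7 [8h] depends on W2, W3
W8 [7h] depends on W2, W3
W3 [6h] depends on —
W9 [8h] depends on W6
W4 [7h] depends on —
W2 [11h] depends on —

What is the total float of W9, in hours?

The longest chain is W4→W6→W9 = 7+5+8 = 20; overall finish 20 hours.
The longest chain containing W9 totals 20 hours.
Slack of W9 = 12 − 12 = 0 hours.

0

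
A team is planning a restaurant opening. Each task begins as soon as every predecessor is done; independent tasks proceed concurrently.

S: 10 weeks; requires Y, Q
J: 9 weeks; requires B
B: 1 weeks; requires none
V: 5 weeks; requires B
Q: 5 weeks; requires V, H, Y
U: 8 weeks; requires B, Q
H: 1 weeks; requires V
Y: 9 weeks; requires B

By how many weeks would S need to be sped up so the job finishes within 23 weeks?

Current finish: 25 weeks; target: 23.
S is on every critical path, so each week cut from S cuts the finish by one (this holds down to a finish of 23).
Need 25 − 23 = 2 weeks off S → S becomes 8 weeks, finish becomes 23.

2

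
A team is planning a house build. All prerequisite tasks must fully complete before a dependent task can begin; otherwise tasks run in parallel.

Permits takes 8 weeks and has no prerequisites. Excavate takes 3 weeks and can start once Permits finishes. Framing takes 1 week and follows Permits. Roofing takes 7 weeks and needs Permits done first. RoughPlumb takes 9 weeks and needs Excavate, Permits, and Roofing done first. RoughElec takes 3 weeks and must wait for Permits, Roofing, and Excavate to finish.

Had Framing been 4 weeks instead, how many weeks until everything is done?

24

Baseline: Permits→Roofing→RoughPlumb = 8+7+9 = 24 → 24 weeks.
The longest path through Framing is only 9 weeks, so Framing has float 15.
That remains the longest chain; total 24 weeks.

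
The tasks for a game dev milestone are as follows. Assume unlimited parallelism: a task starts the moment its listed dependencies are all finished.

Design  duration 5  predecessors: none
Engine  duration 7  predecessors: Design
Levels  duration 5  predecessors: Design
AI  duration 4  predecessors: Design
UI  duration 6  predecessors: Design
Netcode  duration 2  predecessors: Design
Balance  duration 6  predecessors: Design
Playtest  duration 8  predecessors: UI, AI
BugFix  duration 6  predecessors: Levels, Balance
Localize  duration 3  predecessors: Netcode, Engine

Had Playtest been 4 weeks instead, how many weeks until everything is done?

17

Baseline: Design→UI→Playtest = 5+6+8 = 19 → 19 weeks.
Playtest lies on that path, so at 4 weeks the path becomes 15 weeks.
Now Design→Balance→BugFix = 5+6+6 = 17 is longest, so the finish becomes 17 weeks.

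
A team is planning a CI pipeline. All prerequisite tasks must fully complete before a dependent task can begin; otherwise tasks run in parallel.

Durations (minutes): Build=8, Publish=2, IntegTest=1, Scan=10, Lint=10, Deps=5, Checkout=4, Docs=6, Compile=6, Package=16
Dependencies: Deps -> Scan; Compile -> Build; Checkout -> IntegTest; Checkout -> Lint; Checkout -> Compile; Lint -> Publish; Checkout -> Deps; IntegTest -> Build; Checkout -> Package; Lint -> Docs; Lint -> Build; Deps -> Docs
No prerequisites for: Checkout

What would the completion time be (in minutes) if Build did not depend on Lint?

20

With the dependency in place, Checkout→Lint→Build = 4+10+8 = 22 sets the finish at 22 minutes.
Without Lint→Build, Build's earliest start moves from 14 to 10.
After: Checkout→Lint→Docs = 4+10+6 = 20 → 20 minutes.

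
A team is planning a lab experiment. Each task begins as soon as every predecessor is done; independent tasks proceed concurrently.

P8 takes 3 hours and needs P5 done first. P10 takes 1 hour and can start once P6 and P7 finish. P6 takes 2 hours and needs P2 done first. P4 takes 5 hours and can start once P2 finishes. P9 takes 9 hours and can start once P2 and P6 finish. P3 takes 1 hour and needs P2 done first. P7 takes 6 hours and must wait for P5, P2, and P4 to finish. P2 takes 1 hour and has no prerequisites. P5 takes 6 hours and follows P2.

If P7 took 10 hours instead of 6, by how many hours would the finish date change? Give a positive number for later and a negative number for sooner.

As given, the longest chain is P2→P5→P7→P10 = 1+6+6+1 = 14, so the finish is 14 hours.
P7 lies on that path, so at 10 hours the path becomes 18 hours.
No other chain overtakes it, so the finish is 18 hours.
Change in finish: 18 − 14 = +4 hours.

4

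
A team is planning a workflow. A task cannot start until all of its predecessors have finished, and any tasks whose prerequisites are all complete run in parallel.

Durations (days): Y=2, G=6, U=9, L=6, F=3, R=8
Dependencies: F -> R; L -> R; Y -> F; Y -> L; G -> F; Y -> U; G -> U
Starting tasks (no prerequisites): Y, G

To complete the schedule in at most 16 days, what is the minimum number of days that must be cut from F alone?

1

Current finish: 17 days; target: 16.
F is on every critical path, so each day cut from F cuts the finish by one (this holds down to a finish of 16).
Need 17 − 16 = 1 day off F → F becomes 2 days, finish becomes 16.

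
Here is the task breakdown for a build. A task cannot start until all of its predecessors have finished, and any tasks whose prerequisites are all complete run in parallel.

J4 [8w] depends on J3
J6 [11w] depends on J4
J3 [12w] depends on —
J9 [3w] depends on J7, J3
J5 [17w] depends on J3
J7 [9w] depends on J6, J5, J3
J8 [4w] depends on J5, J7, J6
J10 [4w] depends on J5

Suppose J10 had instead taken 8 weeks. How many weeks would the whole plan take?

Actual critical path: J3→J4→J6→J7→J8 = 12+8+11+9+4 = 44 ⇒ 44 weeks.
The longest path through J10 is only 33 weeks, so J10 has float 11.
No other chain overtakes it, so the finish is 44 weeks.

44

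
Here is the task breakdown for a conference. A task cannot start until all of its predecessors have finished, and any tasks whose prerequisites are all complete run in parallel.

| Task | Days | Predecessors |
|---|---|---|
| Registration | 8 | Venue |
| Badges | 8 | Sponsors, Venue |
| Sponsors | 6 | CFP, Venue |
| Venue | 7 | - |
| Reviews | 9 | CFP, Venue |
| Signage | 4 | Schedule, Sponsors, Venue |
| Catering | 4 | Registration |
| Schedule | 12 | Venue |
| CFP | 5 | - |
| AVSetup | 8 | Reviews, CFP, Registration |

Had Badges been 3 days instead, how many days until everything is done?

Actual critical path: Venue→Reviews→AVSetup = 7+9+8 = 24 ⇒ 24 days.
Badges is off the critical path — its longest chain is 21 days, giving 3 of slack.
No other chain overtakes it, so the finish is 24 days.

24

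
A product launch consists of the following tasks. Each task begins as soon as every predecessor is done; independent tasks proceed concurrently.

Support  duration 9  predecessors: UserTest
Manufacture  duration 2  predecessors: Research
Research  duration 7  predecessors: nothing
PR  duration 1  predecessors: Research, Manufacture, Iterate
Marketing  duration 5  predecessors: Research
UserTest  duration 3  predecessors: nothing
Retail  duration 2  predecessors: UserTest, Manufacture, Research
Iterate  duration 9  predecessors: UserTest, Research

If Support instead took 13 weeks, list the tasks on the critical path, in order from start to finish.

Critical path before the change: Research→Iterate→PR = 7+9+1 = 17 giving 17 weeks.
The longest path through Support is only 12 weeks, so Support has float 5.
That remains the longest chain; total 17 weeks.

Research, Iterate, PR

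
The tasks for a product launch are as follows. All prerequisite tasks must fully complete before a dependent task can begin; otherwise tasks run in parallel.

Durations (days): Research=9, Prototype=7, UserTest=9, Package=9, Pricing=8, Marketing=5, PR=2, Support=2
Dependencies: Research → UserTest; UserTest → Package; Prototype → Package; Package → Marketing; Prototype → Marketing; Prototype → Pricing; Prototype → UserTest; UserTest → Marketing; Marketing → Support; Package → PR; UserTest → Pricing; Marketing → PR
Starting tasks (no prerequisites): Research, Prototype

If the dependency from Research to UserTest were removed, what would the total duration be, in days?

Original critical path: Research→UserTest→Package→Marketing→PR = 9+9+9+5+2 = 34 ⇒ 34 days.
Without Research→UserTest, UserTest's earliest start moves from 9 to 7.
After: Prototype→UserTest→Package→Marketing→PR = 7+9+9+5+2 = 32 → 32 days.

32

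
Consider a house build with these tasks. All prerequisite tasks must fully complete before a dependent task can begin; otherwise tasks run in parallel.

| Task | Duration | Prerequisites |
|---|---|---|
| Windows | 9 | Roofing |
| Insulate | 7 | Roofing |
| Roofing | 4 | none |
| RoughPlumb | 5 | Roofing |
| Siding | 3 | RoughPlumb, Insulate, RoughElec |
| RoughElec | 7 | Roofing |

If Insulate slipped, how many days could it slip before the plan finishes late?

Roofing→RoughElec→Siding = 4+7+3 = 14 sets the makespan at 14 days.
Longest path through Insulate: 14 days (earliest finish 11, latest finish 11).
So Insulate can slip 11 − 11 = 0 days.

0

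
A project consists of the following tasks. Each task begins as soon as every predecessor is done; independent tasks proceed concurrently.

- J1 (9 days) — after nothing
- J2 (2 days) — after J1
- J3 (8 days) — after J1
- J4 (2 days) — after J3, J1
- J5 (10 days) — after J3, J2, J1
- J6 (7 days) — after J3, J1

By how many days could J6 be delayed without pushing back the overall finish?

3

The longest chain is J1→J3→J5 = 9+8+10 = 27; overall finish 27 days.
The longest chain containing J6 totals 24 days.
So J6 can slip 27 − 24 = 3 days.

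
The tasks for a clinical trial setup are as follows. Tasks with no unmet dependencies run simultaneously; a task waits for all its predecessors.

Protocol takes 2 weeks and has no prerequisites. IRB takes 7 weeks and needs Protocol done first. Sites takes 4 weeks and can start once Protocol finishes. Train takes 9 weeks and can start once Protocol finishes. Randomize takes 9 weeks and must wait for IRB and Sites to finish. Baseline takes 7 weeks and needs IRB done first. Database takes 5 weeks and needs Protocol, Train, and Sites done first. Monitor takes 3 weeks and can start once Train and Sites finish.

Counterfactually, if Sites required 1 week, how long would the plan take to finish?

Actual critical path: Protocol→IRB→Randomize = 2+7+9 = 18 ⇒ 18 weeks.
Sites is off the critical path — its longest chain is 15 weeks, giving 3 of slack.
That remains the longest chain; total 18 weeks.

18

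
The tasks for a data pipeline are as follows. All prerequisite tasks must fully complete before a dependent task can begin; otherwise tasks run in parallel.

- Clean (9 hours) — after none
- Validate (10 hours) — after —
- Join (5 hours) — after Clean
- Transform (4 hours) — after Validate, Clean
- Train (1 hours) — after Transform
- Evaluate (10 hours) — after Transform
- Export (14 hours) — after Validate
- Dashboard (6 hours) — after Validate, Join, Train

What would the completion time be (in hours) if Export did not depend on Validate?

24

Before: longest chain Validate→Transform→Evaluate = 10+4+10 = 24, finish 24.
Without Validate→Export, Export's earliest start moves from 10 to 0.
The longest chain is now Validate→Transform→Evaluate = 10+4+10 = 24, so the data pipeline takes 24 hours.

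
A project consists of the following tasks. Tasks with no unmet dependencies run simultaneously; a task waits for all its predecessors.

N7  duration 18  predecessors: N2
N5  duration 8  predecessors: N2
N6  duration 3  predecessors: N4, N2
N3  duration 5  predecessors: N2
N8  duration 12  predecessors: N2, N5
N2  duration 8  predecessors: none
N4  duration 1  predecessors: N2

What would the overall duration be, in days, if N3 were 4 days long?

28

Baseline: N2→N5→N8 = 8+8+12 = 28 → 28 days.
N3 has 15 days of float (longest path through it is 13).
No other chain overtakes it, so the finish is 28 days.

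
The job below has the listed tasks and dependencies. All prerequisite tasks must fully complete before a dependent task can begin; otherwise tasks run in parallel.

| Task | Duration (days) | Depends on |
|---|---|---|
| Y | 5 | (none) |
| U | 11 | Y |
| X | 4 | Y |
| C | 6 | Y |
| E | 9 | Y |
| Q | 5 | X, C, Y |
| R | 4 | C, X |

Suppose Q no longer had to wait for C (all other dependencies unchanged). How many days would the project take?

16

Before: longest chain Y→U = 5+11 = 16, finish 16.
Without C→Q, Q's earliest start moves from 11 to 9.
New critical path: Y→U = 5+11 = 16 ⇒ 16 days.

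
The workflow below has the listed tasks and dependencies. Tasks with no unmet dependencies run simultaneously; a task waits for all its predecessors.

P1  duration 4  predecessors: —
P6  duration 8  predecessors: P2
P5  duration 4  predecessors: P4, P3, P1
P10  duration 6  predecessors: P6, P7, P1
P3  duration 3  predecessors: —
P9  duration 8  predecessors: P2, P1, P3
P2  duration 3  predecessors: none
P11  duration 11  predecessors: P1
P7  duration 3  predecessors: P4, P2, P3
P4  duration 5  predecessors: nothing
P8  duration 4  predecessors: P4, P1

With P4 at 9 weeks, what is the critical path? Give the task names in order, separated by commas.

Actual critical path: P2→P6→P10 = 3+8+6 = 17 ⇒ 17 weeks.
The longest path through P4 is only 14 weeks, so P4 has float 3.
The binding chain switches to P4→P7→P10 = 9+3+6 = 18; finish 18 weeks.

P4, P7, P10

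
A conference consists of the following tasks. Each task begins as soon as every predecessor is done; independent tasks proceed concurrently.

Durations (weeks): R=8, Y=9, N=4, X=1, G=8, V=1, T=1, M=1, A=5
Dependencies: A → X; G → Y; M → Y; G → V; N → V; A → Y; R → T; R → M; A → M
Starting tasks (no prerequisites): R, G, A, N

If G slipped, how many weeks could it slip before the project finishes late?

The longest chain is R→M→Y = 8+1+9 = 18; overall finish 18 weeks.
Longest path through G: 17 weeks (earliest finish 8, latest finish 9).
Float = 18 − 17 = 1.

1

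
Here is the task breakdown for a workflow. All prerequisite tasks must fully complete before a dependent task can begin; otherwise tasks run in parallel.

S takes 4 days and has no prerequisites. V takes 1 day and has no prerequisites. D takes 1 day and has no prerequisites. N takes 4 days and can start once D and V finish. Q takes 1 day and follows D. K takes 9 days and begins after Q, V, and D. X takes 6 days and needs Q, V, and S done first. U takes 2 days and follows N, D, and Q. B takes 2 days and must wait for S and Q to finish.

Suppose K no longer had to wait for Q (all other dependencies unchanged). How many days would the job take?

10

With the dependency in place, D→Q→K = 1+1+9 = 11 sets the finish at 11 days.
Without Q→K, K's earliest start moves from 2 to 1.
After: S→X = 4+6 = 10 → 10 days.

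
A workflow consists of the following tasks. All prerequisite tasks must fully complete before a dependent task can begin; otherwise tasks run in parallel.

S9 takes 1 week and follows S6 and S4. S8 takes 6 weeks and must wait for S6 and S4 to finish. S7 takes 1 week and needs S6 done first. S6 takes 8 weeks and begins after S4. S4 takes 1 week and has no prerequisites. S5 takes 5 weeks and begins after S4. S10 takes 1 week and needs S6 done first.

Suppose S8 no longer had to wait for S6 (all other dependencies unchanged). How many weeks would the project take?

With the dependency in place, S4→S6→S8 = 1+8+6 = 15 sets the finish at 15 weeks.
Without S6→S8, S8's earliest start moves from 9 to 1.
After: S4→S6→S7 = 1+8+1 = 10 → 10 weeks.

10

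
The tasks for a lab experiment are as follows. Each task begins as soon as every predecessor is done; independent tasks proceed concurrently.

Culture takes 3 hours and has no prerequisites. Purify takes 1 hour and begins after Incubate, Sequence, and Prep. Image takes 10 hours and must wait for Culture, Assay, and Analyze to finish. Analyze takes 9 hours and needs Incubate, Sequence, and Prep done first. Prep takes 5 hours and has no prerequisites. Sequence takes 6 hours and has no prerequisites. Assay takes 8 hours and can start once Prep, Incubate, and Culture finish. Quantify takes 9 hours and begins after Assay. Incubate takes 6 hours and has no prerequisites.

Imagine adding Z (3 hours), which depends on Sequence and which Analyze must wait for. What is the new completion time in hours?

28

Originally the job takes 25 hours.
With Z inserted, Analyze now waits for max(Incubate, Sequence, Prep, Z).
New critical path: Sequence→Z→Analyze→Image = 6+3+9+10 = 28 ⇒ 28 hours.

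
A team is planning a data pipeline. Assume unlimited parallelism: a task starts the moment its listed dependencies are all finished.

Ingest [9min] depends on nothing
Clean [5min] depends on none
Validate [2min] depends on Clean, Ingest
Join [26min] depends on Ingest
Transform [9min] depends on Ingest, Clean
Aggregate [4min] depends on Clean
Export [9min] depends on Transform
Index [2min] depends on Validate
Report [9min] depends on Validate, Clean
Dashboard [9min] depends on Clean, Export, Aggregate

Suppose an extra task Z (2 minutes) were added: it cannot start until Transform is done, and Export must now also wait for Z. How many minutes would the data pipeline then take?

Originally the data pipeline takes 36 minutes.
With Z inserted, Export now waits for max(Transform, Z).
New critical path: Ingest→Transform→Z→Export→Dashboard = 9+9+2+9+9 = 38 ⇒ 38 minutes.

38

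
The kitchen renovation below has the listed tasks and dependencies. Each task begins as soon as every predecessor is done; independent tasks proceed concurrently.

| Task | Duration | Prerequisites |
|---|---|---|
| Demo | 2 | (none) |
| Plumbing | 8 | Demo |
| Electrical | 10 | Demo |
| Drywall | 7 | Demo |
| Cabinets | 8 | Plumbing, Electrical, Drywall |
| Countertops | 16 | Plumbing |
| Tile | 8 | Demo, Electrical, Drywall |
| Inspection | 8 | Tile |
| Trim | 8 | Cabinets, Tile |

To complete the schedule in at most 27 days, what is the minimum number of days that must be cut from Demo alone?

1

Current finish: 28 days; target: 27.
Demo is on every critical path, so each day cut from Demo cuts the finish by one (this holds down to a finish of 27).
Need 28 − 27 = 1 day off Demo → Demo becomes 1 day, finish becomes 27.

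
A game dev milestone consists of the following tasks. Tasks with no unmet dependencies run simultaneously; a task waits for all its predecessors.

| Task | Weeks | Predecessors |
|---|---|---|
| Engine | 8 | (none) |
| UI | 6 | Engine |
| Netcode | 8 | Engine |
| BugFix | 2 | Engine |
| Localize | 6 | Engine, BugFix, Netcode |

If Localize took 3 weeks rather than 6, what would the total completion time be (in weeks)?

19

Actual critical path: Engine→Netcode→Localize = 8+8+6 = 22 ⇒ 22 weeks.
Localize lies on that path, so at 3 weeks the path becomes 19 weeks.
That remains the longest chain; total 19 weeks.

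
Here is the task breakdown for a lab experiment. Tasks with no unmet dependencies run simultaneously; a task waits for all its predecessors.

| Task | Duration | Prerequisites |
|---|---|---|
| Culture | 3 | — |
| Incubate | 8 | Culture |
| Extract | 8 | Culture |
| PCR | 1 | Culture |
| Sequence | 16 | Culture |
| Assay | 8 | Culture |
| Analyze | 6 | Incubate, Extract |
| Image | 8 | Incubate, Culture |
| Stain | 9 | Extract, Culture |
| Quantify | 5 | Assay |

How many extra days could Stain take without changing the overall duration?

0

Critical path: Culture→Extract→Stain = 3+8+9 = 20, so the finish is 20 days.
Stain finishes as early as 20 and must finish by 20.
Float = 20 − 20 = 0.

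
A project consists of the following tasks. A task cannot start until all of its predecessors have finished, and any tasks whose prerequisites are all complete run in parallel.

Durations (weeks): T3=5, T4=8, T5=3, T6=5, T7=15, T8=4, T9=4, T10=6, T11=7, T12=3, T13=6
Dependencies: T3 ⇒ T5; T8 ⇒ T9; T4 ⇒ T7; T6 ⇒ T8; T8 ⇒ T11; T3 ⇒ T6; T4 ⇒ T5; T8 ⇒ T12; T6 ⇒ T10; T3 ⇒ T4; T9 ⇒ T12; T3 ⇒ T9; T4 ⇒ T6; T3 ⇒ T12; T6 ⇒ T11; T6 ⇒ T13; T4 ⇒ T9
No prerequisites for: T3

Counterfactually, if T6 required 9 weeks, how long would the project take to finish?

Baseline: T3→T4→T6→T8→T9→T12 = 5+8+5+4+4+3 = 29 → 29 weeks.
T6 is on the critical path; changing it to 9 makes that path 33 weeks.
That remains the longest chain; total 33 weeks.

33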